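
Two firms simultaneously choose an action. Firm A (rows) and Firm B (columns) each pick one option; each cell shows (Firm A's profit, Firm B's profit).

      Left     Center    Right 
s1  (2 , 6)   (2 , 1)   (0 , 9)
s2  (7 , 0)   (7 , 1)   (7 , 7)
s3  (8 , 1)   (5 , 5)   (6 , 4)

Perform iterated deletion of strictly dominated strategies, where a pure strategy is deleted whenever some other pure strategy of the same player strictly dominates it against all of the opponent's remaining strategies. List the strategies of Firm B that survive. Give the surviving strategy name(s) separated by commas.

Right

For Firm A, s2 strictly dominates s1 on the remaining columns (Left: 7>2, Center: 7>2, Right: 7>0); eliminate s1.
Column Left is eliminated: Center beats it against every remaining row (s2: 1>0, s3: 5>1).
Firm A's strategy s3 is strictly dominated by s2 (Center: 7>5, Right: 7>6) and is removed.
Firm B's strategy Center is strictly dominated by Right (s2: 7>1) and is removed.
Among the remaining strategies, none is strictly dominated by another pure strategy of the same player, so the elimination stops.
Surviving strategies — Firm A: {s2}; Firm B: {Right}.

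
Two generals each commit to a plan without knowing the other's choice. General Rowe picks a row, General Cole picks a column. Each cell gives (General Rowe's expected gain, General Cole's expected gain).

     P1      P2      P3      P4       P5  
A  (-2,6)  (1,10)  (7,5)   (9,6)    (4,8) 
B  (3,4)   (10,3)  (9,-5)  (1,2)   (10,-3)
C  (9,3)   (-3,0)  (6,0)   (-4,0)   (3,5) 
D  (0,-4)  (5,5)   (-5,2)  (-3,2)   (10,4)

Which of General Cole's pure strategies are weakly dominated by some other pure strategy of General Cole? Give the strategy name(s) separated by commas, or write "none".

P1: no other strategy beats it everywhere (P2 at B (4>3); P3 at A (6>5); P4 at B (4>2); P5 at B (4>-3)).
Nothing dominates P2: P1 at A (10>6); P3 at A (10>5); P4 at A (10>6); P5 at A (10>8).
P3: dominated, since P2 does at least as well everywhere (A: 10>5, B: 3>-5, C: 0=0, D: 5>2).
P4: dominated, since P2 does at least as well everywhere (A: 10>6, B: 3>2, C: 0=0, D: 5>2).
P5: no other strategy beats it everywhere (P1 at A (8>6); P2 at C (5>0); P3 at A (8>5); P4 at A (8>6)).

P3, P4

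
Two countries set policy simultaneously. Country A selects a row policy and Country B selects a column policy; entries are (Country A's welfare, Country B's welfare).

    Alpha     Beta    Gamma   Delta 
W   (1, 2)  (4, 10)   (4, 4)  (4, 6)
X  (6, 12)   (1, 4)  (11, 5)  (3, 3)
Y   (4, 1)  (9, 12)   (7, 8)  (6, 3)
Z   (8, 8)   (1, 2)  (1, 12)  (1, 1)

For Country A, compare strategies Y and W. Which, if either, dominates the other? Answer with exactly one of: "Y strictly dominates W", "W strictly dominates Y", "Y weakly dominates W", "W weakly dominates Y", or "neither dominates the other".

Y strictly dominates W

Compare Y to W across every action of Country B: Alpha: 4>1, Beta: 9>4, Gamma: 7>4, Delta: 6>4.
Every comparison favours Y, so Y strictly dominates W.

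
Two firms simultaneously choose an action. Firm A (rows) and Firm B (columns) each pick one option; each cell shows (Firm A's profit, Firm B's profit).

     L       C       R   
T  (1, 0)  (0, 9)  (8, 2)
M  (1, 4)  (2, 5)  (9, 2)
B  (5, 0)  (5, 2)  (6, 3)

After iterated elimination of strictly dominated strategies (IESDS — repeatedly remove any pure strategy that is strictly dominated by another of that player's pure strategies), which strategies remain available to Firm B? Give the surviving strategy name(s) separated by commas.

For Firm B, C strictly dominates L on the remaining rows (T: 9>0, M: 5>4, B: 2>0); eliminate L.
For Firm A, M strictly dominates T on the remaining columns (C: 2>0, R: 9>8); eliminate T.
Among the remaining strategies, none is strictly dominated by another pure strategy of the same player, so the elimination stops.
Surviving strategies — Firm A: {M, B}; Firm B: {C, R}.

C, R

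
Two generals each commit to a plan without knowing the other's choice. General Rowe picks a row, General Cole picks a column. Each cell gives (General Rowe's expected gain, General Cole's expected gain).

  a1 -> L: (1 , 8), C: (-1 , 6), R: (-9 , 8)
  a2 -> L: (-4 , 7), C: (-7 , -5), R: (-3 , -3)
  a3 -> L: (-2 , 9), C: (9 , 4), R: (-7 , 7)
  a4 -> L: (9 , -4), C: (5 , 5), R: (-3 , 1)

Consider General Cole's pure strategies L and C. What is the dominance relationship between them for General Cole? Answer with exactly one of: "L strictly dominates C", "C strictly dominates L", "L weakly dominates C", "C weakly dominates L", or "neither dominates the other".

neither dominates the other

Compare L to C across every action of General Rowe: a1: 8>6, a2: 7>-5, a3: 9>4, a4: -4<5.
L does better at a1, a2, a3 but worse at a4; neither strategy dominates the other.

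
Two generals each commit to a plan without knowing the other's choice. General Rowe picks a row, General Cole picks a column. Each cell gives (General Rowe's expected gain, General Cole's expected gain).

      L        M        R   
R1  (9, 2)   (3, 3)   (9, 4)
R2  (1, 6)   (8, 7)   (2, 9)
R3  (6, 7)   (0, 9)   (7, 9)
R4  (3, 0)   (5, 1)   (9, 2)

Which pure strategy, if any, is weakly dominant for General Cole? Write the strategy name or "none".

R vs L: R1: 4>2, R2: 9>6, R3: 9>7, R4: 2>0.
R vs M: R1: 4>3, R2: 9>7, R3: 9=9, R4: 2>1.
R is at least as good as every other strategy against every opponent action, so it is weakly dominant.

R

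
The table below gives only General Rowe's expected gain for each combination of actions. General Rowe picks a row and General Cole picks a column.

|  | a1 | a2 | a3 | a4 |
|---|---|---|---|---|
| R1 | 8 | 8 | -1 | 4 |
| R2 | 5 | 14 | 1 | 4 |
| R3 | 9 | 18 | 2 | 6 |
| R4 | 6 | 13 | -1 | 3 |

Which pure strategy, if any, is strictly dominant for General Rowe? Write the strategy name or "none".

R3 vs R1: a1: 9>8, a2: 18>8, a3: 2>-1, a4: 6>4.
R3 vs R2: a1: 9>5, a2: 18>14, a3: 2>1, a4: 6>4.
R3 vs R4: a1: 9>6, a2: 18>13, a3: 2>-1, a4: 6>3.
R3 strictly beats every other strategy against every opponent action, so it is strictly dominant.

R3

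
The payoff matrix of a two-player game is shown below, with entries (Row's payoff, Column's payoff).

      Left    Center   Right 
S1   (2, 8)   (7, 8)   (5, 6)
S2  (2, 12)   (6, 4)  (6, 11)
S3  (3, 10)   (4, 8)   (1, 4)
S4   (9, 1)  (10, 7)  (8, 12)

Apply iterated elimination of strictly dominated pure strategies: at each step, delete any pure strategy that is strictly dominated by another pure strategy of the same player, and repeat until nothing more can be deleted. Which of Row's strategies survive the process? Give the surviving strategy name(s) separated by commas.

S4

Row S1 is eliminated: S4 beats it against every remaining column (Left: 9>2, Center: 10>7, Right: 8>5).
Row's strategy S2 is strictly dominated by S4 (Left: 9>2, Center: 10>6, Right: 8>6) and is removed.
Row's strategy S3 is strictly dominated by S4 (Left: 9>3, Center: 10>4, Right: 8>1) and is removed.
For Column, Center strictly dominates Left on the remaining rows (S4: 7>1); eliminate Left.
Column's strategy Center is strictly dominated by Right (S4: 12>7) and is removed.
Among the remaining strategies, none is strictly dominated by another pure strategy of the same player, so the elimination stops.
Surviving strategies — Row: {S4}; Column: {Right}.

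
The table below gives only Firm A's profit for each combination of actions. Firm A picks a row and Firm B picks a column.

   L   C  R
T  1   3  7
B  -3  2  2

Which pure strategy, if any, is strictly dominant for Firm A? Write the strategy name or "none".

T vs B: L: 1>-3, C: 3>2, R: 7>2.
T strictly beats every other strategy against every opponent action, so it is strictly dominant.

T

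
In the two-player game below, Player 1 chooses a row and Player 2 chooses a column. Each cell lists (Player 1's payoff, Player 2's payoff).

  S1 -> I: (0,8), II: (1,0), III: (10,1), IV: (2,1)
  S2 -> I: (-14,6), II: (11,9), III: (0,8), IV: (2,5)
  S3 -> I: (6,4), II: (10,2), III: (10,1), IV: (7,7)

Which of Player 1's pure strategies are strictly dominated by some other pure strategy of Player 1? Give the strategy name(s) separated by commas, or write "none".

none

S1: no other strategy beats it everywhere (S2 at I (0>-14); S3 at III (10=10)).
Nothing dominates S2: S1 at II (11>1); S3 at II (11>10).
S3 is not dominated — it holds its own against S1 at I (6>0); S2 at I (6>-14).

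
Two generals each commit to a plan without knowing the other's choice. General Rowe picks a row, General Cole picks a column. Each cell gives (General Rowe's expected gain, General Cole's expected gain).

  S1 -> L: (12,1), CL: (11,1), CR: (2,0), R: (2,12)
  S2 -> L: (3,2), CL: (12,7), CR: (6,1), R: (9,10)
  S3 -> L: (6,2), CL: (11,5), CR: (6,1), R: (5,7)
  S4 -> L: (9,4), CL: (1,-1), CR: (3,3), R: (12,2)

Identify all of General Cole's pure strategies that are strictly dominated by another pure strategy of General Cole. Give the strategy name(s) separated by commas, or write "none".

Nothing dominates L: CL at S1 (1=1); CR at S1 (1>0); R at S4 (4>2).
CL is strictly dominated by R (S1: 12>1, S2: 10>7, S3: 7>5, S4: 2>-1).
CR is strictly dominated by L (S1: 1>0, S2: 2>1, S3: 2>1, S4: 4>3).
R: no other strategy beats it everywhere (L at S1 (12>1); CL at S1 (12>1); CR at S1 (12>0)).

CL, CR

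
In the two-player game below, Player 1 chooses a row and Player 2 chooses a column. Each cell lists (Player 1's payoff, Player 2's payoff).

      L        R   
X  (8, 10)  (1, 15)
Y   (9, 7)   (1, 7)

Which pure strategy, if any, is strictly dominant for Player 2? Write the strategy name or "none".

L fails to dominate R at X (10<15).
R fails to dominate L at Y (7=7).
No single strategy dominates all the others.

none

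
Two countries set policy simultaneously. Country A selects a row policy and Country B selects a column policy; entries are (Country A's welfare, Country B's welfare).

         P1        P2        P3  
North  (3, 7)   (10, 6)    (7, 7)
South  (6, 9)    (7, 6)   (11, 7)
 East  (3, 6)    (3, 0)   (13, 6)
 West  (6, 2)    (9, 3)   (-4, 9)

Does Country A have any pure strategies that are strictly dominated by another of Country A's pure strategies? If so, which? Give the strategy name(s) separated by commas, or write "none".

none

North is not dominated — it holds its own against South at P2 (10>7); East at P1 (3=3); West at P2 (10>9).
Nothing dominates South: North at P1 (6>3); East at P1 (6>3); West at P1 (6=6).
Nothing dominates East: North at P1 (3=3); South at P3 (13>11); West at P3 (13>-4).
West: no other strategy beats it everywhere (North at P1 (6>3); South at P1 (6=6); East at P1 (6>3)).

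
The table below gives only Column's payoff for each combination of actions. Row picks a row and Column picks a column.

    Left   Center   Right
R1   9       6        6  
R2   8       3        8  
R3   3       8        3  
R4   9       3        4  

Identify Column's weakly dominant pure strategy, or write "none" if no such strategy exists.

Left fails to dominate Center at R3 (3<8).
Center fails to dominate Left at R1 (6<9).
Right fails to dominate Left at R1 (6<9).
No single strategy dominates all the others.

none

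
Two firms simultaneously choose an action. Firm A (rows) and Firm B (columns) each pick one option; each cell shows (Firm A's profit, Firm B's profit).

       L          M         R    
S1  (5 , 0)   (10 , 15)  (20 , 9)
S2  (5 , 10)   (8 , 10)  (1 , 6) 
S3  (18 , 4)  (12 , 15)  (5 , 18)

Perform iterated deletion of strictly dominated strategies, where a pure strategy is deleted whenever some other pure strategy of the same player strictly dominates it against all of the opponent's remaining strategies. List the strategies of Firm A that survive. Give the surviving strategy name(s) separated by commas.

Row S2 is eliminated: S3 beats it against every remaining column (L: 18>5, M: 12>8, R: 5>1).
Firm B's strategy L is strictly dominated by M (S1: 15>0, S3: 15>4) and is removed.
Among the remaining strategies, none is strictly dominated by another pure strategy of the same player, so the elimination stops.
Surviving strategies — Firm A: {S1, S3}; Firm B: {M, R}.

S1, S3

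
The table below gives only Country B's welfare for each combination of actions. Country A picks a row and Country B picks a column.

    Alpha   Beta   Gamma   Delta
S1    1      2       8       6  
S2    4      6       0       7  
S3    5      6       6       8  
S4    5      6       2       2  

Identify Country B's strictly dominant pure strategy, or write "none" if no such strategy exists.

Alpha fails to dominate Beta at S1 (1<2).
Beta fails to dominate Gamma at S1 (2<8).
Gamma fails to dominate Alpha at S2 (0<4).
Delta fails to dominate Alpha at S4 (2<5).
No single strategy dominates all the others.

none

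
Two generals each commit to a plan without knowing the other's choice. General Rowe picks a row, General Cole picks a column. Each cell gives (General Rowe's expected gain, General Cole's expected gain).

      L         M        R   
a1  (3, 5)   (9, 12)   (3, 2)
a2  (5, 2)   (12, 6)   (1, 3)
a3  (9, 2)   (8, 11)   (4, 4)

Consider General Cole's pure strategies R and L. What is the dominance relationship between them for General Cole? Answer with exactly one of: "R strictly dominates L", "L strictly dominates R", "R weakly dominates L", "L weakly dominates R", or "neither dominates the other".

Compare R to L across each opponent action: a1: 2<5, a2: 3>2, a3: 4>2.
R does better at a2, a3 but worse at a1; neither strategy dominates the other.

neither dominates the other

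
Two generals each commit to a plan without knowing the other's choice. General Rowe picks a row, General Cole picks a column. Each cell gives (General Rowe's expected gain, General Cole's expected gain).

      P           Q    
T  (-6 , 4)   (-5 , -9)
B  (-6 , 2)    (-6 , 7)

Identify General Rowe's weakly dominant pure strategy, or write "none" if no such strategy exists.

T

T vs B: P: -6=-6, Q: -5>-6.
T is at least as good as every other strategy against every opponent action, so it is weakly dominant.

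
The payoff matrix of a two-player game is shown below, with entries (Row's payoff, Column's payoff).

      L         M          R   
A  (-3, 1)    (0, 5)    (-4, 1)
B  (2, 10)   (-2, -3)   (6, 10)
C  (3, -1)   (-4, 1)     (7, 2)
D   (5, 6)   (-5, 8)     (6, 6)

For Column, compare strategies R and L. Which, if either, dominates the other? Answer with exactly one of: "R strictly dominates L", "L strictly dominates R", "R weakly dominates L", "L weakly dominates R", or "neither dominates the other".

R weakly dominates L

R's payoffs vs L's, by Row's action — A: 1=1, B: 10=10, C: 2>-1, D: 6=6.
R is at least as good everywhere and strictly better somewhere (tied only at A, B, D), so R weakly but not strictly dominates L.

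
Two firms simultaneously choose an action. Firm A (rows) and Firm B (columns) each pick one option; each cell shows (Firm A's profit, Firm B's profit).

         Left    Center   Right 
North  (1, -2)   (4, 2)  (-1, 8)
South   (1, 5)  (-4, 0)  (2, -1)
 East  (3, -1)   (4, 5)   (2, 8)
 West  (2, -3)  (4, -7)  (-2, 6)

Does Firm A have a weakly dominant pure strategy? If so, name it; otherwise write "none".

East vs North: Left: 3>1, Center: 4=4, Right: 2>-1.
East vs South: Left: 3>1, Center: 4>-4, Right: 2=2.
East vs West: Left: 3>2, Center: 4=4, Right: 2>-2.
East is at least as good as every other strategy against every opponent action, so it is weakly dominant.

East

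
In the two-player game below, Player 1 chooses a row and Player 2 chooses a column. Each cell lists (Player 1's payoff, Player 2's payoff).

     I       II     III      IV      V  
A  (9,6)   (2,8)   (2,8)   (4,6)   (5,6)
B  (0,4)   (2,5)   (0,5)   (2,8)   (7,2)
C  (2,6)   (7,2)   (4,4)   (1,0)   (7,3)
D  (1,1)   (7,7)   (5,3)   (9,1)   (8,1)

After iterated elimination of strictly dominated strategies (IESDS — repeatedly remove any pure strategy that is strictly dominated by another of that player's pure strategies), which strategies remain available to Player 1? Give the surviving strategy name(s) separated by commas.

A, C, D

Row B is eliminated: D beats it against every remaining column (I: 1>0, II: 7>2, III: 5>0, IV: 9>2, V: 8>7).
Column IV is eliminated: II beats it against every remaining row (A: 8>6, C: 2>0, D: 7>1).
For Player 2, III strictly dominates V on the remaining rows (A: 8>6, C: 4>3, D: 3>1); eliminate V.
Among the remaining strategies, none is strictly dominated by another pure strategy of the same player, so the elimination stops.
Surviving strategies — Player 1: {A, C, D}; Player 2: {I, II, III}.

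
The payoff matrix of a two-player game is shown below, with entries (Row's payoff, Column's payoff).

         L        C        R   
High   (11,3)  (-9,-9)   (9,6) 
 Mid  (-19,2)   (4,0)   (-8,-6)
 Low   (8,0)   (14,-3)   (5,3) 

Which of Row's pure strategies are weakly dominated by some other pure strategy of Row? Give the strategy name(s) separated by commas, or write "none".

Mid

Nothing dominates High: Mid at L (11>-19); Low at L (11>8).
Mid: dominated, since Low does at least as well everywhere (L: 8>-19, C: 14>4, R: 5>-8).
Nothing dominates Low: High at C (14>-9); Mid at L (8>-19).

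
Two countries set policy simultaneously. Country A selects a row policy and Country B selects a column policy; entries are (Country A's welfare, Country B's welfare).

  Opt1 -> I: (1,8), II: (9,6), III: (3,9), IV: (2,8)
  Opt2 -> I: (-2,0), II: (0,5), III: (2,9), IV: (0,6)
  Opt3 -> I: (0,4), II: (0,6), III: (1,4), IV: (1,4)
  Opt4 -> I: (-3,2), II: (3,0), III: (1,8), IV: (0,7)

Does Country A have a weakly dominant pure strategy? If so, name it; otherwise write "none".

Opt1

Opt1 vs Opt2: I: 1>-2, II: 9>0, III: 3>2, IV: 2>0.
Opt1 vs Opt3: I: 1>0, II: 9>0, III: 3>1, IV: 2>1.
Opt1 vs Opt4: I: 1>-3, II: 9>3, III: 3>1, IV: 2>0.
Opt1 is at least as good as every other strategy against every opponent action, so it is weakly dominant.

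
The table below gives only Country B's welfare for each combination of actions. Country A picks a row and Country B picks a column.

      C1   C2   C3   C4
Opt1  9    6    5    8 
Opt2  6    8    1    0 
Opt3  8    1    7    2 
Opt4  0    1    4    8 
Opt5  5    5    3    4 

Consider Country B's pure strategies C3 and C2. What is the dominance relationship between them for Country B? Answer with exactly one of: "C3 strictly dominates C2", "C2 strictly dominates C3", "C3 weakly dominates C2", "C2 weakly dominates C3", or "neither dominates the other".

C3's payoffs vs C2's, by Country A's action — Opt1: 5<6, Opt2: 1<8, Opt3: 7>1, Opt4: 4>1, Opt5: 3<5.
C3 does better at Opt3, Opt4 but worse at Opt1, Opt2, Opt5; neither strategy dominates the other.

neither dominates the other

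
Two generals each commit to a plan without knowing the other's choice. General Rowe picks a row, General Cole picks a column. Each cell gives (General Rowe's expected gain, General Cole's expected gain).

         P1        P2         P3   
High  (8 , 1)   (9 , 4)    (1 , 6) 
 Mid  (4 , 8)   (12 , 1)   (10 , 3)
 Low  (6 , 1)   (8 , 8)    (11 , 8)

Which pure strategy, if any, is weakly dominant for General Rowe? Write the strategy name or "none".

High fails to dominate Mid at P2 (9<12).
Mid fails to dominate High at P1 (4<8).
Low fails to dominate High at P1 (6<8).
No single strategy dominates all the others.

none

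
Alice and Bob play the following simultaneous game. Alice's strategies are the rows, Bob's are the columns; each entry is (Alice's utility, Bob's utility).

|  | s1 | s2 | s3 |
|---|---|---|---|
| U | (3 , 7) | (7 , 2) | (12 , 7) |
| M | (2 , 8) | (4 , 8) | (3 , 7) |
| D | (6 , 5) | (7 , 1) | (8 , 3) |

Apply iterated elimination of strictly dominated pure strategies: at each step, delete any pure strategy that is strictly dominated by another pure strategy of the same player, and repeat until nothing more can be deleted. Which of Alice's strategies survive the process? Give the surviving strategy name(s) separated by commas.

U, D

Row M is eliminated: U beats it against every remaining column (s1: 3>2, s2: 7>4, s3: 12>3).
For Bob, s1 strictly dominates s2 on the remaining rows (U: 7>2, D: 5>1); eliminate s2.
Among the remaining strategies, none is strictly dominated by another pure strategy of the same player, so the elimination stops.
Surviving strategies — Alice: {U, D}; Bob: {s1, s3}.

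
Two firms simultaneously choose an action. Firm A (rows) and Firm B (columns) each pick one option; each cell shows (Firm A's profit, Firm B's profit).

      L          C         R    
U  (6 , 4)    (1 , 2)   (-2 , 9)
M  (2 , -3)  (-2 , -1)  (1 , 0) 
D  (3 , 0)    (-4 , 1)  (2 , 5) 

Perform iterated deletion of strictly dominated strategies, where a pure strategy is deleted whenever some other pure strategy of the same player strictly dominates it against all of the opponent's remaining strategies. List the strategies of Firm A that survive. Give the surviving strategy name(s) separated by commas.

Firm B's strategy L is strictly dominated by R (U: 9>4, M: 0>-3, D: 5>0) and is removed.
Firm B's strategy C is strictly dominated by R (U: 9>2, M: 0>-1, D: 5>1) and is removed.
Firm A's strategy U is strictly dominated by M (R: 1>-2) and is removed.
Row M is eliminated: D beats it against every remaining column (R: 2>1).
Among the remaining strategies, none is strictly dominated by another pure strategy of the same player, so the elimination stops.
Surviving strategies — Firm A: {D}; Firm B: {R}.

D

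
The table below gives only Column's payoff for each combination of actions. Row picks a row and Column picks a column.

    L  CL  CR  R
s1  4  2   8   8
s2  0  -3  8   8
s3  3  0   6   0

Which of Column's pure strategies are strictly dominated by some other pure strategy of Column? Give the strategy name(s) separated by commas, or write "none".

L, CL

L: dominated, since CR does at least as well everywhere (s1: 8>4, s2: 8>0, s3: 6>3).
L strictly dominates CL — s1: 4>2, s2: 0>-3, s3: 3>0.
CR: no other strategy beats it everywhere (L at s1 (8>4); CL at s1 (8>2); R at s1 (8=8)).
R is not dominated — it holds its own against L at s1 (8>4); CL at s1 (8>2); CR at s1 (8=8).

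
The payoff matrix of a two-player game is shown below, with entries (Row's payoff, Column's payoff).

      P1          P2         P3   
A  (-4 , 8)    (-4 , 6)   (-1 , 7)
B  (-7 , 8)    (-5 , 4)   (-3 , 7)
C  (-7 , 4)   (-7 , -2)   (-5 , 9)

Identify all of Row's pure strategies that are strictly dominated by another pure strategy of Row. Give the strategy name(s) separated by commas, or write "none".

B, C

A: no other strategy beats it everywhere (B at P1 (-4>-7); C at P1 (-4>-7)).
B is strictly dominated by A (P1: -4>-7, P2: -4>-5, P3: -1>-3).
C: dominated, since A does at least as well everywhere (P1: -4>-7, P2: -4>-7, P3: -1>-5).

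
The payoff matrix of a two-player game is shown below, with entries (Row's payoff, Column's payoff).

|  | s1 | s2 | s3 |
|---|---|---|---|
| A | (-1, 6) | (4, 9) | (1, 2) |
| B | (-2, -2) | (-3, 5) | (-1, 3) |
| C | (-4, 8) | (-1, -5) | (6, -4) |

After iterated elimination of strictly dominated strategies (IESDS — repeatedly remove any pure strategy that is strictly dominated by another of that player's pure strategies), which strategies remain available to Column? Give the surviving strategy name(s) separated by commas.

s2

For Row, A strictly dominates B on the remaining columns (s1: -1>-2, s2: 4>-3, s3: 1>-1); eliminate B.
For Column, s1 strictly dominates s3 on the remaining rows (A: 6>2, C: 8>-4); eliminate s3.
Row C is eliminated: A beats it against every remaining column (s1: -1>-4, s2: 4>-1).
Column s1 is eliminated: s2 beats it against every remaining row (A: 9>6).
Among the remaining strategies, none is strictly dominated by another pure strategy of the same player, so the elimination stops.
Surviving strategies — Row: {A}; Column: {s2}.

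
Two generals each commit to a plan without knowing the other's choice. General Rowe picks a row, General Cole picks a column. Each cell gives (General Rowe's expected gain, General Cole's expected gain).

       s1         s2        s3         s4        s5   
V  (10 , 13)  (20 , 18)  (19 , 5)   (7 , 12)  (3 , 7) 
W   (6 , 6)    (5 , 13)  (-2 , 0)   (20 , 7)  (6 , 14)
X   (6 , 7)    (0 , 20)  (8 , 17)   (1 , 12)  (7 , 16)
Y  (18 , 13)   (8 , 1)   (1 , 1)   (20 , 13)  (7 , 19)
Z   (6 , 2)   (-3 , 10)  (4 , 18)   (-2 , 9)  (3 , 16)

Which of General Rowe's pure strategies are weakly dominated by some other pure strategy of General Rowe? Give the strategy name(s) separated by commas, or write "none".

W, Z

Nothing dominates V: W at s1 (10>6); X at s1 (10>6); Y at s2 (20>8); Z at s1 (10>6).
W is weakly dominated by Y (s1: 18>6, s2: 8>5, s3: 1>-2, s4: 20=20, s5: 7>6).
Nothing dominates X: V at s5 (7>3); W at s3 (8>-2); Y at s3 (8>1); Z at s2 (0>-3).
Y: no other strategy beats it everywhere (V at s1 (18>10); W at s1 (18>6); X at s1 (18>6); Z at s1 (18>6)).
Z is weakly dominated by V (s1: 10>6, s2: 20>-3, s3: 19>4, s4: 7>-2, s5: 3=3).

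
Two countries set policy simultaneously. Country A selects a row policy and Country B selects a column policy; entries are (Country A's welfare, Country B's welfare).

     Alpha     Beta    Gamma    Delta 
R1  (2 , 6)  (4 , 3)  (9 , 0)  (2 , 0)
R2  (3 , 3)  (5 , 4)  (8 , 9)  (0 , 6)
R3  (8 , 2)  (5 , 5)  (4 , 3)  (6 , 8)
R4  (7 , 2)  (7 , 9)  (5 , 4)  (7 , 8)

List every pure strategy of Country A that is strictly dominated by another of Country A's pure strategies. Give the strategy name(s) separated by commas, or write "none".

none

R1 is not dominated — it holds its own against R2 at Gamma (9>8); R3 at Gamma (9>4); R4 at Gamma (9>5).
Nothing dominates R2: R1 at Alpha (3>2); R3 at Beta (5=5); R4 at Gamma (8>5).
Nothing dominates R3: R1 at Alpha (8>2); R2 at Alpha (8>3); R4 at Alpha (8>7).
R4: no other strategy beats it everywhere (R1 at Alpha (7>2); R2 at Alpha (7>3); R3 at Beta (7>5)).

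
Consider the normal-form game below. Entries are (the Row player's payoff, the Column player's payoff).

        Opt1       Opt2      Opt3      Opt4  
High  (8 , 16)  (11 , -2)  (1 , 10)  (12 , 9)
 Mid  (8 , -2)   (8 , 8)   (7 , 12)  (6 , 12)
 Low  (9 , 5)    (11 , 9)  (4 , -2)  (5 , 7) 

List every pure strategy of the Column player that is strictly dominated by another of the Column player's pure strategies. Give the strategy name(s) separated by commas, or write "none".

none

Nothing dominates Opt1: Opt2 at High (16>-2); Opt3 at High (16>10); Opt4 at High (16>9).
Opt2 is not dominated — it holds its own against Opt1 at Mid (8>-2); Opt3 at Low (9>-2); Opt4 at Low (9>7).
Opt3: no other strategy beats it everywhere (Opt1 at Mid (12>-2); Opt2 at High (10>-2); Opt4 at High (10>9)).
Opt4 is not dominated — it holds its own against Opt1 at Mid (12>-2); Opt2 at High (9>-2); Opt3 at Mid (12=12).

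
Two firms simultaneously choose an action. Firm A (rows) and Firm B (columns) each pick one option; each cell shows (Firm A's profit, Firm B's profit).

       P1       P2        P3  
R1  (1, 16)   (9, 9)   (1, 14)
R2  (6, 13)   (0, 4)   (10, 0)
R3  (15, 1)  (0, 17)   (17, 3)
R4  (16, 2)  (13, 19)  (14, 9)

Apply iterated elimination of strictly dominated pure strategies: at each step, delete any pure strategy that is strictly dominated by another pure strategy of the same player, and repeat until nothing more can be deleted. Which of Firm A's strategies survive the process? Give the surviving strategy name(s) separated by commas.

Row R1 is eliminated: R4 beats it against every remaining column (P1: 16>1, P2: 13>9, P3: 14>1).
For Firm A, R4 strictly dominates R2 on the remaining columns (P1: 16>6, P2: 13>0, P3: 14>10); eliminate R2.
Column P1 is eliminated: P2 beats it against every remaining row (R3: 17>1, R4: 19>2).
Firm B's strategy P3 is strictly dominated by P2 (R3: 17>3, R4: 19>9) and is removed.
Firm A's strategy R3 is strictly dominated by R4 (P2: 13>0) and is removed.
Among the remaining strategies, none is strictly dominated by another pure strategy of the same player, so the elimination stops.
Surviving strategies — Firm A: {R4}; Firm B: {P2}.

R4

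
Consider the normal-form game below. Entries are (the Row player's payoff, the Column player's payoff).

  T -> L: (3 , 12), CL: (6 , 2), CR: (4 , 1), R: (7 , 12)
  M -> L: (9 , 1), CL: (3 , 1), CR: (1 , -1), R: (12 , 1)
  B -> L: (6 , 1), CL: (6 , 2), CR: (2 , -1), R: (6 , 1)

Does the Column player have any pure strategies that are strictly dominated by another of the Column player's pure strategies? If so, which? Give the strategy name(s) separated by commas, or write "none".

CR

L is not dominated — it holds its own against CL at T (12>2); CR at T (12>1); R at T (12=12).
Nothing dominates CL: L at M (1=1); CR at T (2>1); R at M (1=1).
CR: dominated, since L does at least as well everywhere (T: 12>1, M: 1>-1, B: 1>-1).
R is not dominated — it holds its own against L at T (12=12); CL at T (12>2); CR at T (12>1).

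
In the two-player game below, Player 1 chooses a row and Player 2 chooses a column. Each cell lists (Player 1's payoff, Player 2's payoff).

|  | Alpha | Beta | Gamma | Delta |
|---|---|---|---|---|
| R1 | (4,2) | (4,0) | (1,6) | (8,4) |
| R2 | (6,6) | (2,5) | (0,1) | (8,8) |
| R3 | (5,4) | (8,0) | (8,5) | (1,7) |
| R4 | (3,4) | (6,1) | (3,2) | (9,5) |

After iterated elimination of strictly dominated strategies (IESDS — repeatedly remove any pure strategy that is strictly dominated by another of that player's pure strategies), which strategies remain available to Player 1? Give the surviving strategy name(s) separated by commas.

Player 2's strategy Alpha is strictly dominated by Delta (R1: 4>2, R2: 8>6, R3: 7>4, R4: 5>4) and is removed.
For Player 1, R4 strictly dominates R1 on the remaining columns (Beta: 6>4, Gamma: 3>1, Delta: 9>8); eliminate R1.
Player 1's strategy R2 is strictly dominated by R4 (Beta: 6>2, Gamma: 3>0, Delta: 9>8) and is removed.
For Player 2, Gamma strictly dominates Beta on the remaining rows (R3: 5>0, R4: 2>1); eliminate Beta.
Player 2's strategy Gamma is strictly dominated by Delta (R3: 7>5, R4: 5>2) and is removed.
Player 1's strategy R3 is strictly dominated by R4 (Delta: 9>1) and is removed.
Among the remaining strategies, none is strictly dominated by another pure strategy of the same player, so the elimination stops.
Surviving strategies — Player 1: {R4}; Player 2: {Delta}.

R4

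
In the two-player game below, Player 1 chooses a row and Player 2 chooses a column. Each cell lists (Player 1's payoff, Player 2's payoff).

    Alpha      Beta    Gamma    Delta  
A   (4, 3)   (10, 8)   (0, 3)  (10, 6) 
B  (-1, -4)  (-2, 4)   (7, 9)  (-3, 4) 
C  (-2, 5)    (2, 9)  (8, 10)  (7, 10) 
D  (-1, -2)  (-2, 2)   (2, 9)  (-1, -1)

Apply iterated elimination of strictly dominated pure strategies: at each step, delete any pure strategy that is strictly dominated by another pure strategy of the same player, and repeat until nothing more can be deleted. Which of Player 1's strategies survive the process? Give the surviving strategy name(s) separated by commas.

A, C

For Player 2, Beta strictly dominates Alpha on the remaining rows (A: 8>3, B: 4>-4, C: 9>5, D: 2>-2); eliminate Alpha.
Player 1's strategy B is strictly dominated by C (Beta: 2>-2, Gamma: 8>7, Delta: 7>-3) and is removed.
For Player 1, C strictly dominates D on the remaining columns (Beta: 2>-2, Gamma: 8>2, Delta: 7>-1); eliminate D.
Among the remaining strategies, none is strictly dominated by another pure strategy of the same player, so the elimination stops.
Surviving strategies — Player 1: {A, C}; Player 2: {Beta, Gamma, Delta}.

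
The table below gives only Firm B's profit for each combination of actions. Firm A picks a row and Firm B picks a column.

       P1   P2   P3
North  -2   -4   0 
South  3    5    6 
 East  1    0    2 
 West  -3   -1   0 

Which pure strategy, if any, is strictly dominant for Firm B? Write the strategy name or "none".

P3 vs P1: North: 0>-2, South: 6>3, East: 2>1, West: 0>-3.
P3 vs P2: North: 0>-4, South: 6>5, East: 2>0, West: 0>-1.
P3 strictly beats every other strategy against every opponent action, so it is strictly dominant.

P3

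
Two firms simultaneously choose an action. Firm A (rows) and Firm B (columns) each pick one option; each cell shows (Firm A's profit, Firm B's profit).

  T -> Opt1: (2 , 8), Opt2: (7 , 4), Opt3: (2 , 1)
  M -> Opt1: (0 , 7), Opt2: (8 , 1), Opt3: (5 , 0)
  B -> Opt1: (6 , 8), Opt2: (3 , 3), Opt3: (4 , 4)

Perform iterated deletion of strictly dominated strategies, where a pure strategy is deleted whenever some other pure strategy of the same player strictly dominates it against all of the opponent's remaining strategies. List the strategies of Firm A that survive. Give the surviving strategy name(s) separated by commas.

B

For Firm B, Opt1 strictly dominates Opt2 on the remaining rows (T: 8>4, M: 7>1, B: 8>3); eliminate Opt2.
For Firm A, B strictly dominates T on the remaining columns (Opt1: 6>2, Opt3: 4>2); eliminate T.
For Firm B, Opt1 strictly dominates Opt3 on the remaining rows (M: 7>0, B: 8>4); eliminate Opt3.
For Firm A, B strictly dominates M on the remaining columns (Opt1: 6>0); eliminate M.
Among the remaining strategies, none is strictly dominated by another pure strategy of the same player, so the elimination stops.
Surviving strategies — Firm A: {B}; Firm B: {Opt1}.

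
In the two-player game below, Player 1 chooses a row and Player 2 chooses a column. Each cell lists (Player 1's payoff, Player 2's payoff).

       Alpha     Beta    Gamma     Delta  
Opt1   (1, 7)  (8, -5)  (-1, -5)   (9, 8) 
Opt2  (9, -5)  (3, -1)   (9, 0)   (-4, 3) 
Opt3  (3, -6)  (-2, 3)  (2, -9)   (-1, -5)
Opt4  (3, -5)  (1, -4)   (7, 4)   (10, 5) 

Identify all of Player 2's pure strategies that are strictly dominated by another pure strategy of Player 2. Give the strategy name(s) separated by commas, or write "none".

Delta strictly dominates Alpha — Opt1: 8>7, Opt2: 3>-5, Opt3: -5>-6, Opt4: 5>-5.
Nothing dominates Beta: Alpha at Opt2 (-1>-5); Gamma at Opt1 (-5=-5); Delta at Opt3 (3>-5).
Delta strictly dominates Gamma — Opt1: 8>-5, Opt2: 3>0, Opt3: -5>-9, Opt4: 5>4.
Nothing dominates Delta: Alpha at Opt1 (8>7); Beta at Opt1 (8>-5); Gamma at Opt1 (8>-5).

Alpha, Gamma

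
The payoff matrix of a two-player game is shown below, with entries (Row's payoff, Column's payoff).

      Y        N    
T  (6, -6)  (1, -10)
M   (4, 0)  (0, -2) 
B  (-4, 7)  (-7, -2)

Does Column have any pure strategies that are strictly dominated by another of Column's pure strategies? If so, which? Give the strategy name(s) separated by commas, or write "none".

N

Y is not dominated — it holds its own against N at T (-6>-10).
N: dominated, since Y does at least as well everywhere (T: -6>-10, M: 0>-2, B: 7>-2).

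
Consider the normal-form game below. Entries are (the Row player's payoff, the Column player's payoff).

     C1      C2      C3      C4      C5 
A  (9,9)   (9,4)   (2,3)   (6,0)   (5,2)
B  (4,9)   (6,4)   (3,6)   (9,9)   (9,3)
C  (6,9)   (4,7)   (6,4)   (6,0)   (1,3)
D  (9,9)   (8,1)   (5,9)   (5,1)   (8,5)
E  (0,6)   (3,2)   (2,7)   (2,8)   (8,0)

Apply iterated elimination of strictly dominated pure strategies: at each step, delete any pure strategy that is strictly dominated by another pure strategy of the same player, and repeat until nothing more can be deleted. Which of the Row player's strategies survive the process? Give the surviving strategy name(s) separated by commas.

A, B, C, D

Row E is eliminated: B beats it against every remaining column (C1: 4>0, C2: 6>3, C3: 3>2, C4: 9>2, C5: 9>8).
Column C2 is eliminated: C1 beats it against every remaining row (A: 9>4, B: 9>4, C: 9>7, D: 9>1).
For the Column player, C1 strictly dominates C5 on the remaining rows (A: 9>2, B: 9>3, C: 9>3, D: 9>5); eliminate C5.
Among the remaining strategies, none is strictly dominated by another pure strategy of the same player, so the elimination stops.
Surviving strategies — the Row player: {A, B, C, D}; the Column player: {C1, C3, C4}.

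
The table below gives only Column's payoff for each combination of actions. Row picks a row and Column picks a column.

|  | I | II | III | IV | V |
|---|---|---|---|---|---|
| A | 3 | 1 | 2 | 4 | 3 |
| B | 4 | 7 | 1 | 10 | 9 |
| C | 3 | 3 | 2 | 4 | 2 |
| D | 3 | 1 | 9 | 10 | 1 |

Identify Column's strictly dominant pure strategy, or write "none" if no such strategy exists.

IV

IV vs I: A: 4>3, B: 10>4, C: 4>3, D: 10>3.
IV vs II: A: 4>1, B: 10>7, C: 4>3, D: 10>1.
IV vs III: A: 4>2, B: 10>1, C: 4>2, D: 10>9.
IV vs V: A: 4>3, B: 10>9, C: 4>2, D: 10>1.
IV strictly beats every other strategy against every opponent action, so it is strictly dominant.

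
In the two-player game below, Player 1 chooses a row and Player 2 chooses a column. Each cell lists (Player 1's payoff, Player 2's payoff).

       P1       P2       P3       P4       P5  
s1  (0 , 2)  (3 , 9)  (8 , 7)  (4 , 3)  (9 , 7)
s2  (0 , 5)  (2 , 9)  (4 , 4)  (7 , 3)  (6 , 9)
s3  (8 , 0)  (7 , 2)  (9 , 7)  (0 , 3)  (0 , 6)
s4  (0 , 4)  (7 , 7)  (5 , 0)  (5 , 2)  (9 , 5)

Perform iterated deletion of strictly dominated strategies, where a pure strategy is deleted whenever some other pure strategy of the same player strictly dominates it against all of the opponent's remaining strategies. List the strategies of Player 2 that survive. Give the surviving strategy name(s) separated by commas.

P2, P3, P5

For Player 2, P2 strictly dominates P1 on the remaining rows (s1: 9>2, s2: 9>5, s3: 2>0, s4: 7>4); eliminate P1.
Player 2's strategy P4 is strictly dominated by P5 (s1: 7>3, s2: 9>3, s3: 6>3, s4: 5>2) and is removed.
Player 1's strategy s2 is strictly dominated by s1 (P2: 3>2, P3: 8>4, P5: 9>6) and is removed.
Among the remaining strategies, none is strictly dominated by another pure strategy of the same player, so the elimination stops.
Surviving strategies — Player 1: {s1, s3, s4}; Player 2: {P2, P3, P5}.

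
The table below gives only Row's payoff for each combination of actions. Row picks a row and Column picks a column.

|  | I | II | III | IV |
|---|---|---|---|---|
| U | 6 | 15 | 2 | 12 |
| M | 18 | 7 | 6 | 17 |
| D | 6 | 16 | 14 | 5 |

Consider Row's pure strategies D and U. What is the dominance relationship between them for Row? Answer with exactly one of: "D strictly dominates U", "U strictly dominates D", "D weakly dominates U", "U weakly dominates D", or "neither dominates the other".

Compare D to U across each choice by Column: I: 6=6, II: 16>15, III: 14>2, IV: 5<12.
D does better at II, III but worse at IV; neither strategy dominates the other.

neither dominates the other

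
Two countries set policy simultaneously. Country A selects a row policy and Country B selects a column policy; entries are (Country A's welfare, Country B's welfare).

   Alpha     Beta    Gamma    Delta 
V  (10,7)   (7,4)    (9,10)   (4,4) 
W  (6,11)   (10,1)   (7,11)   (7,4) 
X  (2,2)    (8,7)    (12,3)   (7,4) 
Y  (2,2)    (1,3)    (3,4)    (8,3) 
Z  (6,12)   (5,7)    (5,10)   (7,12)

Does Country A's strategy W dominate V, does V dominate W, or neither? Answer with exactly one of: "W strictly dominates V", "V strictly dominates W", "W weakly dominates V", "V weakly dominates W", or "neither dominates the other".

Compare W to V across each opponent action: Alpha: 6<10, Beta: 10>7, Gamma: 7<9, Delta: 7>4.
W does better at Beta, Delta but worse at Alpha, Gamma; neither strategy dominates the other.

neither dominates the other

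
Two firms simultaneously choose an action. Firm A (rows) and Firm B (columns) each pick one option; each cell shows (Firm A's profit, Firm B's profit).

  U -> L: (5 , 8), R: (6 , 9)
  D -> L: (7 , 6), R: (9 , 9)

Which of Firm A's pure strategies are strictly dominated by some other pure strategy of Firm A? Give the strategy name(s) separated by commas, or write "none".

D strictly dominates U — L: 7>5, R: 9>6.
Nothing dominates D: U at L (7>5).

U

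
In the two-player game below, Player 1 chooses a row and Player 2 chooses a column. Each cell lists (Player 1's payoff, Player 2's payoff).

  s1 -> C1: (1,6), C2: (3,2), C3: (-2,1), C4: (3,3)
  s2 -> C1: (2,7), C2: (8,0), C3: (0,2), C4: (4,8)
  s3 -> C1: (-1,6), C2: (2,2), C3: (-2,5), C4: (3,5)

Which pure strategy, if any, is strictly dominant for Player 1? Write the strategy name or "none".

s2

s2 vs s1: C1: 2>1, C2: 8>3, C3: 0>-2, C4: 4>3.
s2 vs s3: C1: 2>-1, C2: 8>2, C3: 0>-2, C4: 4>3.
s2 strictly beats every other strategy against every opponent action, so it is strictly dominant.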